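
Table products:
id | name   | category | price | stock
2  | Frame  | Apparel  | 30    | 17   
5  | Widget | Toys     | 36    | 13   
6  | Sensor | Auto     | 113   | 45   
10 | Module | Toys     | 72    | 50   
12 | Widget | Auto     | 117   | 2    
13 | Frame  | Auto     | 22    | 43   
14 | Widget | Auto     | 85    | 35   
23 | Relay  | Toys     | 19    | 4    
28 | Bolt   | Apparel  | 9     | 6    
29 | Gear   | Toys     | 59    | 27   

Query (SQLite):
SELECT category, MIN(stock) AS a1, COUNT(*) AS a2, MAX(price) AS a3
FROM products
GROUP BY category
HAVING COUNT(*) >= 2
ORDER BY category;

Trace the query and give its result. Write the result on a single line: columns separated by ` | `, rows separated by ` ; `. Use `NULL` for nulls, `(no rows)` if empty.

Group products by category.
Per group compute: MIN(stock), COUNT(*), MAX(price).
HAVING: drop groups with fewer than 2 rows.
  Apparel: ids {2, 28} → MIN(stock)=6, COUNT(*)=2, MAX(price)=30
  Auto: ids {6, 12, 13, 14} → MIN(stock)=2, COUNT(*)=4, MAX(price)=117
  Toys: ids {5, 10, 23, 29} → MIN(stock)=4, COUNT(*)=4, MAX(price)=72

Apparel | 6 | 2 | 30 ; Auto | 2 | 4 | 117 ; Toys | 4 | 4 | 72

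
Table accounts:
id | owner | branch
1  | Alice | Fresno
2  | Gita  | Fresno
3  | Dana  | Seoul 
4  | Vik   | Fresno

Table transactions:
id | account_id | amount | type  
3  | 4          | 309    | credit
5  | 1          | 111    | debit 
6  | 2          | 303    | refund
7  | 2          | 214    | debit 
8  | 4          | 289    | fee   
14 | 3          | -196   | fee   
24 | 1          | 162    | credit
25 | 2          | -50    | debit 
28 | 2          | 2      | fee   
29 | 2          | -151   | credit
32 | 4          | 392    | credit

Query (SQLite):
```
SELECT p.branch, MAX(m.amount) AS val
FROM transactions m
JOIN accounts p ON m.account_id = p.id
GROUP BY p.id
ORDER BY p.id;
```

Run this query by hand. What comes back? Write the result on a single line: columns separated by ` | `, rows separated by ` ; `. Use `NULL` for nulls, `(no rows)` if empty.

Join each transactions row to its accounts via account_id.
Group joined rows by accounts.id; compute MAX(m.amount) per group.
  1: ids {5, 24} → MAX(m.amount)=162
  2: ids {6, 7, 25, 28, 29} → MAX(m.amount)=303
  3: ids {14} → MAX(m.amount)=-196
  4: ids {3, 8, 32} → MAX(m.amount)=392

Fresno | 162 ; Fresno | 303 ; Seoul | -196 ; Fresno | 392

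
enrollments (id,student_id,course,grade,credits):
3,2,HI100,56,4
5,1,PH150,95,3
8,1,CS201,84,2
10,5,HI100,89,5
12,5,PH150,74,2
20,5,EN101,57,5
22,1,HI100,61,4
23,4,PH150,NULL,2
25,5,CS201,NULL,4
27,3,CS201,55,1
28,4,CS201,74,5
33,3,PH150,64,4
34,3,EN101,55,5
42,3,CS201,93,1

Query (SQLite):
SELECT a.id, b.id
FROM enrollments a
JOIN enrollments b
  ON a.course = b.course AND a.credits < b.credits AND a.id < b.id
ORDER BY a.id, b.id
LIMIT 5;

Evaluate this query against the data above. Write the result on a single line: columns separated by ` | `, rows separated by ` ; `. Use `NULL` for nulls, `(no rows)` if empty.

Pairs (a,b) with same course, a.credits < b.credits, a.id < b.id.
course groups: CS201:{8,25,27,28,42} EN101:{20,34} HI100:{3,10,22} PH150:{5,12,23,33}
Ordered by (a.id, b.id); first 5.

3 | 10 ; 5 | 33 ; 8 | 25 ; 8 | 28 ; 12 | 33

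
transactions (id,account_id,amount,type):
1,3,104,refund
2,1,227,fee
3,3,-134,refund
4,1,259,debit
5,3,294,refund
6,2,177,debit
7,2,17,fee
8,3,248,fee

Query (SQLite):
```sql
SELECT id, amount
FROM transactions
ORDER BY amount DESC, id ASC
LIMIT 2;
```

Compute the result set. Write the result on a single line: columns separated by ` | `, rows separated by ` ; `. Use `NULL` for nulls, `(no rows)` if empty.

5 | 294 ; 4 | 259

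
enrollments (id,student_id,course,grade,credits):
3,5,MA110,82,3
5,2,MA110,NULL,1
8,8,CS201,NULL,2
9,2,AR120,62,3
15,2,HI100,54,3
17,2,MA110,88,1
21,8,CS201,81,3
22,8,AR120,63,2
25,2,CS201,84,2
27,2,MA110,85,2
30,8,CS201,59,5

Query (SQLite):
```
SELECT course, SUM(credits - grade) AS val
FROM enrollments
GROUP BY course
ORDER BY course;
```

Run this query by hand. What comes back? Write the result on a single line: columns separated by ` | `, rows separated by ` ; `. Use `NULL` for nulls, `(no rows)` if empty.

AR120 | -120 ; CS201 | -214 ; HI100 | -51 ; MA110 | -249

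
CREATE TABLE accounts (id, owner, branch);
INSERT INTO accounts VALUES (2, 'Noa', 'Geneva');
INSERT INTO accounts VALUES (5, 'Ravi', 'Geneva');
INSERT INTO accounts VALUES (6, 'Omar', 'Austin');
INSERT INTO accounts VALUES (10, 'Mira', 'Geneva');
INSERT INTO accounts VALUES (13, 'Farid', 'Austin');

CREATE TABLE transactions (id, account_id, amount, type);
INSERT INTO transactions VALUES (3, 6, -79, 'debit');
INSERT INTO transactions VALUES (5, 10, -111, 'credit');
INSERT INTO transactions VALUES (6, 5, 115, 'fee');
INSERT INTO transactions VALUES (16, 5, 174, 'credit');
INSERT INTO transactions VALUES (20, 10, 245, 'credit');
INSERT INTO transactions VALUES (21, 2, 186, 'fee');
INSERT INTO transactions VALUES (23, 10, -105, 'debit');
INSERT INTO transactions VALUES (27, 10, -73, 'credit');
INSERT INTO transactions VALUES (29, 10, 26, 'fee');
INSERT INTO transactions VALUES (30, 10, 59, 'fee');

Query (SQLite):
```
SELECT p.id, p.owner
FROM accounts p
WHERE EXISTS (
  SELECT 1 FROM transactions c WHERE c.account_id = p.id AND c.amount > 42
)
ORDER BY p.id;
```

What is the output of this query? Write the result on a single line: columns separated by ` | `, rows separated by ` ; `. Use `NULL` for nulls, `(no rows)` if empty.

2 | Noa ; 5 | Ravi ; 10 | Mira

For each accounts row, check whether any transactions with matching account_id has amount > 42.
Keep rows where that is true.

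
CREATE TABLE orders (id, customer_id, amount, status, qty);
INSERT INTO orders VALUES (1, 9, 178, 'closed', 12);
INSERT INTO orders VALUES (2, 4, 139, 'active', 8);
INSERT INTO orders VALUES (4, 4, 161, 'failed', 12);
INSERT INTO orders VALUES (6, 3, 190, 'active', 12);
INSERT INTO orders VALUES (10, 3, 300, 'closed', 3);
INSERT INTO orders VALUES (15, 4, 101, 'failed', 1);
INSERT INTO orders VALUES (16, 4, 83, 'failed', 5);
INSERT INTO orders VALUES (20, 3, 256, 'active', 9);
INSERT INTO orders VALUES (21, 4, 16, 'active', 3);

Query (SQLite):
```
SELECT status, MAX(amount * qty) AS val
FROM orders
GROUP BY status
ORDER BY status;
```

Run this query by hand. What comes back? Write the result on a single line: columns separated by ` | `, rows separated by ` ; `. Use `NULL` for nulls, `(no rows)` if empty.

For each row compute amount * qty.
Group by status; take MAX of the expression per group.
  active: ids {2, 6, 20, 21} → MAX(amount * qty)=2304
  closed: ids {1, 10} → MAX(amount * qty)=2136
  failed: ids {4, 15, 16} → MAX(amount * qty)=1932

active | 2304 ; closed | 2136 ; failed | 1932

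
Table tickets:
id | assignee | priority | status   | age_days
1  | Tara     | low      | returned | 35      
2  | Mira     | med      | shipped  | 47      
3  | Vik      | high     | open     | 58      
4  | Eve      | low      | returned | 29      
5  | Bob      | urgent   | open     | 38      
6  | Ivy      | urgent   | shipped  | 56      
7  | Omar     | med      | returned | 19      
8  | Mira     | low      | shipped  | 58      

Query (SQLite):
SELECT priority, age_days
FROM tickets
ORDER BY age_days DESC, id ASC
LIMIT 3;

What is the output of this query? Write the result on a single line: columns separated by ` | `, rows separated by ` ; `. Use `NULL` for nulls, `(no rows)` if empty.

Sort by age_days desc, tiebreak id asc: (58, id=3), (58, id=8), (56, id=6), (47, id=2), (38, id=5), (35, id=1) …. Take first 3.

high | 58 ; low | 58 ; urgent | 56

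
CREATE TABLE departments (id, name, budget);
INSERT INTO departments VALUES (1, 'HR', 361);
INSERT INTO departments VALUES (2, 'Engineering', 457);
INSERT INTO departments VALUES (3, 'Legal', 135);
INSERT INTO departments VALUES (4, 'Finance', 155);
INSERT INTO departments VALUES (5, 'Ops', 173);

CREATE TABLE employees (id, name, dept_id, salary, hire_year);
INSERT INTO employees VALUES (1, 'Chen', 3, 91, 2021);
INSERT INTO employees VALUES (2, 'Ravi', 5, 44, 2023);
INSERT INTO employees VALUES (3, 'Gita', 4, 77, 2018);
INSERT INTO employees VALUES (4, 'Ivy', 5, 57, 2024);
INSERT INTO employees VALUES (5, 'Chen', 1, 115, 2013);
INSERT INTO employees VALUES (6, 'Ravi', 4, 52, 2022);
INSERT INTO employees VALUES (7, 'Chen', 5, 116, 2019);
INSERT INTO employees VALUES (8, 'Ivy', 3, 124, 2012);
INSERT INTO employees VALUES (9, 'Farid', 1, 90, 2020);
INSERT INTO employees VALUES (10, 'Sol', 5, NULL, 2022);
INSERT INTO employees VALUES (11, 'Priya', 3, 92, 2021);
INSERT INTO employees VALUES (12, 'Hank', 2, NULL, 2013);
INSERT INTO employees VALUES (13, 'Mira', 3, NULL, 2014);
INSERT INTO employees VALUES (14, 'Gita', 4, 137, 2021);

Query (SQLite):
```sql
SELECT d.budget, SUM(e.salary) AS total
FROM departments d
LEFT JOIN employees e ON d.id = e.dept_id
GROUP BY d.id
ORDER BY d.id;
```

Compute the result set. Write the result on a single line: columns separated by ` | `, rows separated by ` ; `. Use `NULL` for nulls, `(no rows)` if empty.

361 | 205 ; 457 | NULL ; 135 | 307 ; 155 | 266 ; 173 | 217

LEFT JOIN keeps every departments row; unmatched ones get NULL for employees columns.
Group by departments.id and compute SUM(e.salary). SUM over an all-NULL group is NULL.
  1: ids {5, 9} → SUM(e.salary)=205
  2: ids {12} → SUM(e.salary)=NULL
  3: ids {1, 8, 11, 13} → SUM(e.salary)=307
  4: ids {3, 6, 14} → SUM(e.salary)=266
  5: ids {2, 4, 7, 10} → SUM(e.salary)=217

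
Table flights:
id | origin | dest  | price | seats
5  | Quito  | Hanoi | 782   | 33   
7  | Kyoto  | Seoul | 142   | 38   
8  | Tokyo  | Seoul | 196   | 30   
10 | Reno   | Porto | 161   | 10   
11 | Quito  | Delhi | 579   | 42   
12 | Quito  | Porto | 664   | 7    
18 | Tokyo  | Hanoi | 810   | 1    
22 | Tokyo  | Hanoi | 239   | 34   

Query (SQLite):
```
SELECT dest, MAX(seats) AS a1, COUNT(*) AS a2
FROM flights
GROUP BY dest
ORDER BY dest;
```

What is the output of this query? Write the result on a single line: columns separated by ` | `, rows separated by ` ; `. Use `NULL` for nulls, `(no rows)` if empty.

Group flights by dest.
Per group compute: MAX(seats), COUNT(*).
  Delhi: ids {11} → MAX(seats)=42, COUNT(*)=1
  Hanoi: ids {5, 18, 22} → MAX(seats)=34, COUNT(*)=3
  Porto: ids {10, 12} → MAX(seats)=10, COUNT(*)=2
  Seoul: ids {7, 8} → MAX(seats)=38, COUNT(*)=2

Delhi | 42 | 1 ; Hanoi | 34 | 3 ; Porto | 10 | 2 ; Seoul | 38 | 2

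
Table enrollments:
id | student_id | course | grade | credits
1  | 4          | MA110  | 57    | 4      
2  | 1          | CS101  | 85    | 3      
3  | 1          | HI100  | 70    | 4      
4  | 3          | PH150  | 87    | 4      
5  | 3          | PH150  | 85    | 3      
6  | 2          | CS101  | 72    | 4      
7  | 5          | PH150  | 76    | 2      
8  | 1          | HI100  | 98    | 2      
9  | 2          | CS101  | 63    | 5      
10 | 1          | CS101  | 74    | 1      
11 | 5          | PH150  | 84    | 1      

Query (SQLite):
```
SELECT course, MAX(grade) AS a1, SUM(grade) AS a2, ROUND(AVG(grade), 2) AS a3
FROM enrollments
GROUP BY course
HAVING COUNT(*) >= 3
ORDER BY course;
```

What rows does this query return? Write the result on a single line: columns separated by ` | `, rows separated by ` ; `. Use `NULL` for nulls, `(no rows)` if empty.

CS101 | 85 | 294 | 73.5 ; PH150 | 87 | 332 | 83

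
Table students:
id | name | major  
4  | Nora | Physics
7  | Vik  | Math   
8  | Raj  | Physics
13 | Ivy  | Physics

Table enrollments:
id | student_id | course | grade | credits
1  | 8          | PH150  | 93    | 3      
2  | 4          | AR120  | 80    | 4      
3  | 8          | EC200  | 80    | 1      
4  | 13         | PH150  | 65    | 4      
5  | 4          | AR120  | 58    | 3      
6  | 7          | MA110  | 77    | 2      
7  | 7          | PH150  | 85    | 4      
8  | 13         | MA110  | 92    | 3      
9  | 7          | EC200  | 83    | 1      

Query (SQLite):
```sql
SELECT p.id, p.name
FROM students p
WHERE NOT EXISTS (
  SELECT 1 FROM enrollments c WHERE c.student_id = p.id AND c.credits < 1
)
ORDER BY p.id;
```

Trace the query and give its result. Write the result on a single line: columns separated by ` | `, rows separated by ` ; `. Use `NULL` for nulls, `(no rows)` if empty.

For each students row, check whether any enrollments with matching student_id has credits < 1.
Keep rows where that is false.

4 | Nora ; 7 | Vik ; 8 | Raj ; 13 | Ivy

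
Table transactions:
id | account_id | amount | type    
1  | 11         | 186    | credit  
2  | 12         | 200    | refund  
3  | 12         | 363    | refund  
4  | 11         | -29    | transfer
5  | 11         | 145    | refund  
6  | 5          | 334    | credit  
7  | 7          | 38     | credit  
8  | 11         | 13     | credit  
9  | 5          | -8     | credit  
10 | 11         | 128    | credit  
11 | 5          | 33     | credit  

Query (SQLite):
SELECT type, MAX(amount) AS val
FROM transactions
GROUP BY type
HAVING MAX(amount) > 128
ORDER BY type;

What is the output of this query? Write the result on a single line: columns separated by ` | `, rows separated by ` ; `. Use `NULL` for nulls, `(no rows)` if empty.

credit | 334 ; refund | 363

Partition transactions by type; compute MAX(amount) within each group.
HAVING: keep groups where MAX(amount) > 128.
  credit: ids {1, 6, 7, 8, 9, 10, 11} → MAX(amount)=334
  refund: ids {2, 3, 5} → MAX(amount)=363
  transfer: ids {4} → MAX(amount)=-29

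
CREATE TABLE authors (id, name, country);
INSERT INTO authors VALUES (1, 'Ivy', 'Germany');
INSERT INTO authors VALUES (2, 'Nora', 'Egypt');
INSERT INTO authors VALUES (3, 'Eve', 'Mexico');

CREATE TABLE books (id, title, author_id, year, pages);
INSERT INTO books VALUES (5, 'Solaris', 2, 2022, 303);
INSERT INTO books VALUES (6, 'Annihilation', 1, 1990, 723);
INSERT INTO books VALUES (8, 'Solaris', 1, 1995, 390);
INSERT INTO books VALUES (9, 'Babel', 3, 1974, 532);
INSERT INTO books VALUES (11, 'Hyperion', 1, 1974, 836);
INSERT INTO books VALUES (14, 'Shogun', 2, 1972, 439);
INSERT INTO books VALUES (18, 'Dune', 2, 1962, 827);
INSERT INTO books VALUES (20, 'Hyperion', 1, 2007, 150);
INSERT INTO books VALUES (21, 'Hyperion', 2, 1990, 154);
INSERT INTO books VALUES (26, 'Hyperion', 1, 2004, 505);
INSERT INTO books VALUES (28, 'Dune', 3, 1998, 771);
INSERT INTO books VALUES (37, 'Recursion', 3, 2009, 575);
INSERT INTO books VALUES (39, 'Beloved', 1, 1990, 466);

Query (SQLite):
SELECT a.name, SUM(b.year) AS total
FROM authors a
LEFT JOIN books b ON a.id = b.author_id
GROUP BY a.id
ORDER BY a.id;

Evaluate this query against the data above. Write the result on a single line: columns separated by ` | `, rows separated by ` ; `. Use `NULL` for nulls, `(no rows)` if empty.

Ivy | 11960 ; Nora | 7946 ; Eve | 5981

LEFT JOIN keeps every authors row; unmatched ones get NULL for books columns.
Group by authors.id and compute SUM(b.year). SUM over an all-NULL group is NULL.
  1: ids {6, 8, 11, 20, 26, 39} → SUM(b.year)=11960
  2: ids {5, 14, 18, 21} → SUM(b.year)=7946
  3: ids {9, 28, 37} → SUM(b.year)=5981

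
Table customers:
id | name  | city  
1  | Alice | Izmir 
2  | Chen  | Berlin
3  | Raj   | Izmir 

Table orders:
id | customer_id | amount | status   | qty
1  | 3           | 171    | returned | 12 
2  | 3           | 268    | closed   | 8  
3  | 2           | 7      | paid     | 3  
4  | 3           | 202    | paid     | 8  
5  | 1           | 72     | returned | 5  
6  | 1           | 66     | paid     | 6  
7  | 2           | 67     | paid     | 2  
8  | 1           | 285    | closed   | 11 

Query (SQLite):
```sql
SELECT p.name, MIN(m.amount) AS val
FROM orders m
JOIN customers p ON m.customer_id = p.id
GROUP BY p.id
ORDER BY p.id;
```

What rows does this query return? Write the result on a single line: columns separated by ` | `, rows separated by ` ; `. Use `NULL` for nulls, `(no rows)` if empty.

Join each orders row to its customers via customer_id.
Group joined rows by customers.id; compute MIN(m.amount) per group.
  1: ids {5, 6, 8} → MIN(m.amount)=66
  2: ids {3, 7} → MIN(m.amount)=7
  3: ids {1, 2, 4} → MIN(m.amount)=171

Alice | 66 ; Chen | 7 ; Raj | 171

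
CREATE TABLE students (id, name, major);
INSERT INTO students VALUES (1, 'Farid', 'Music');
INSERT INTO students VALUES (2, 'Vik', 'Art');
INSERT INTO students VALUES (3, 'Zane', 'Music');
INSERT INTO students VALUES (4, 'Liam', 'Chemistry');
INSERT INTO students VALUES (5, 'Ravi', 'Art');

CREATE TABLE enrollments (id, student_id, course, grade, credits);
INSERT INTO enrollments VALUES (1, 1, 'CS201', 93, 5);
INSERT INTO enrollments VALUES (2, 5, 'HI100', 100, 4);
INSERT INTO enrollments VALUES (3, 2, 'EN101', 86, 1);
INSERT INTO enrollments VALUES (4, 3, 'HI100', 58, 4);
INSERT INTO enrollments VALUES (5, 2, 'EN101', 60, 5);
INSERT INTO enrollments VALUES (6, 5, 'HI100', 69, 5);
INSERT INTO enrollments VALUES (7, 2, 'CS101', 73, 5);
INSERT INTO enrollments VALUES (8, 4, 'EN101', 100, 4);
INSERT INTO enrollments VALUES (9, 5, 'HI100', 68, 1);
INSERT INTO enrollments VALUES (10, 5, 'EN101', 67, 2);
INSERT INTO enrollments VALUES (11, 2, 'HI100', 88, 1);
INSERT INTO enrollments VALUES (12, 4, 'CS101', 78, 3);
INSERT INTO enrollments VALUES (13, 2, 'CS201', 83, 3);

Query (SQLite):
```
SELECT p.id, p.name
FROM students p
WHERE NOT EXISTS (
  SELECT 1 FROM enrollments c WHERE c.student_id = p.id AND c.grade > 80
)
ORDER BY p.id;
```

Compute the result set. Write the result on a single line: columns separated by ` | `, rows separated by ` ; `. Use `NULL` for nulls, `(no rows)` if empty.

3 | Zane

For each students row, check whether any enrollments with matching student_id has grade > 80.
Keep rows where that is false.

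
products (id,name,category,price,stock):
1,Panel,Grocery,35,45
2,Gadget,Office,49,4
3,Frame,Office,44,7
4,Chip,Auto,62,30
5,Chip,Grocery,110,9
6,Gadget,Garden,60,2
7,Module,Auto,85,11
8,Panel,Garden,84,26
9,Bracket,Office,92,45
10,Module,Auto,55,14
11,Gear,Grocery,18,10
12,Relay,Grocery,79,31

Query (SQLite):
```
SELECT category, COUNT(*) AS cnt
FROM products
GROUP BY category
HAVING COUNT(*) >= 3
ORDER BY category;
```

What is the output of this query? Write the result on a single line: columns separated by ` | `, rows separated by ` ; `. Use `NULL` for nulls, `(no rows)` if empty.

Auto | 3 ; Grocery | 4 ; Office | 3

Partition products by category; compute COUNT(*) within each group.
HAVING: keep groups with count ≥ 3.
  Auto: ids {4, 7, 10} → COUNT(*)=3
  Garden: ids {6, 8} → COUNT(*)=2
  Grocery: ids {1, 5, 11, 12} → COUNT(*)=4
  Office: ids {2, 3, 9} → COUNT(*)=3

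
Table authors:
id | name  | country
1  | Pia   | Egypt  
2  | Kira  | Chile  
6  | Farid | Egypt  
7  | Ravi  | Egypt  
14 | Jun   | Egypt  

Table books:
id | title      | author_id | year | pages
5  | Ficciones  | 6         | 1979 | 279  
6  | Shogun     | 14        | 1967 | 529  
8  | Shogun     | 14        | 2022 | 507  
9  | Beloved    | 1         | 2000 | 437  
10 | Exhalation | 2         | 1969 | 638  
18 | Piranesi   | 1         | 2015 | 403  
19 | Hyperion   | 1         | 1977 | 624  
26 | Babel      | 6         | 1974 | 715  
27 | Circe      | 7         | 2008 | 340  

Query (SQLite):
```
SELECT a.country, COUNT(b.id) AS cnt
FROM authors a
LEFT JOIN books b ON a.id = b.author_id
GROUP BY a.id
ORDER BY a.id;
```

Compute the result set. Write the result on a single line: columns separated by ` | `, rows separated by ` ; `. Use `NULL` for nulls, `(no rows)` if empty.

LEFT JOIN keeps every authors row; unmatched ones get NULL for books columns.
Group by authors.id and compute COUNT(b.id). COUNT(col) of an all-NULL group is 0.
  1: ids {9, 18, 19} → COUNT(b.id)=3
  2: ids {10} → COUNT(b.id)=1
  6: ids {5, 26} → COUNT(b.id)=2
  7: ids {27} → COUNT(b.id)=1
  14: ids {6, 8} → COUNT(b.id)=2

Egypt | 3 ; Chile | 1 ; Egypt | 2 ; Egypt | 1 ; Egypt | 2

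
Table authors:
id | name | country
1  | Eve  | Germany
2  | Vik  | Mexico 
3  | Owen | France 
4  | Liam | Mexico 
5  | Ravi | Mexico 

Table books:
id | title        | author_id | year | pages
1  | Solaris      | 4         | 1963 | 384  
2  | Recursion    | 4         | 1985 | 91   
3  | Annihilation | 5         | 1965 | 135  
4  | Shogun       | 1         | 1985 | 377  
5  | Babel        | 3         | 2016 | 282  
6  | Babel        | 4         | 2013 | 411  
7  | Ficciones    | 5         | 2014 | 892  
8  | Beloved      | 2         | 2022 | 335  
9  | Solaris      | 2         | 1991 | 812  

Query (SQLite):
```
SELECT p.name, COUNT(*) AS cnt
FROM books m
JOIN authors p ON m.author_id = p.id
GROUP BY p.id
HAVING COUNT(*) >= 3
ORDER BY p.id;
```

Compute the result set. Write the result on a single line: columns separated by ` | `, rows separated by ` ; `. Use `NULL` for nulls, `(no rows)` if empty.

Join each books row to its authors via author_id.
Group joined rows by authors.id; compute COUNT(*) per group.
HAVING: keep groups with count ≥ 3.
  1: ids {4} → COUNT(*)=1
  2: ids {8, 9} → COUNT(*)=2
  3: ids {5} → COUNT(*)=1
  4: ids {1, 2, 6} → COUNT(*)=3
  5: ids {3, 7} → COUNT(*)=2

Liam | 3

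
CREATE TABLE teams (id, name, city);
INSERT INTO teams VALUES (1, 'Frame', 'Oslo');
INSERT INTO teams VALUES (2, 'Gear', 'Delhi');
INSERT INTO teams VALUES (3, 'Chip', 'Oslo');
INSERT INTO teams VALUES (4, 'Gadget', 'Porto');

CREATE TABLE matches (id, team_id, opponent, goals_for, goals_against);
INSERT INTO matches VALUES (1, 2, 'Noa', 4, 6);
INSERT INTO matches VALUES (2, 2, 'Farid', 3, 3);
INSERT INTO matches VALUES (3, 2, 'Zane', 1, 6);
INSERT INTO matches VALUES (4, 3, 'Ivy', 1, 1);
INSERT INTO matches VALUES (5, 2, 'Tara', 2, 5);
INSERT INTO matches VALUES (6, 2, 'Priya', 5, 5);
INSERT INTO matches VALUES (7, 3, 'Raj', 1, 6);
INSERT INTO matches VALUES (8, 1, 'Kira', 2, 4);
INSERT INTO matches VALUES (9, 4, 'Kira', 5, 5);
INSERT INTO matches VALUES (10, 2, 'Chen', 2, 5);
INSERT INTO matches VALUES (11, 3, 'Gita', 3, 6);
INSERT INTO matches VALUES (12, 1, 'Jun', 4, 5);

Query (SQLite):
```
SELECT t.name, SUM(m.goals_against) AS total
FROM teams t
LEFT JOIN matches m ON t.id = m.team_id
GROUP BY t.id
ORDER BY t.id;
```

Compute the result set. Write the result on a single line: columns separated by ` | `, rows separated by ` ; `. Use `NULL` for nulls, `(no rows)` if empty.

Frame | 9 ; Gear | 30 ; Chip | 13 ; Gadget | 5

LEFT JOIN keeps every teams row; unmatched ones get NULL for matches columns.
Group by teams.id and compute SUM(m.goals_against). SUM over an all-NULL group is NULL.
  1: ids {8, 12} → SUM(m.goals_against)=9
  2: ids {1, 2, 3, 5, 6, 10} → SUM(m.goals_against)=30
  3: ids {4, 7, 11} → SUM(m.goals_against)=13
  4: ids {9} → SUM(m.goals_against)=5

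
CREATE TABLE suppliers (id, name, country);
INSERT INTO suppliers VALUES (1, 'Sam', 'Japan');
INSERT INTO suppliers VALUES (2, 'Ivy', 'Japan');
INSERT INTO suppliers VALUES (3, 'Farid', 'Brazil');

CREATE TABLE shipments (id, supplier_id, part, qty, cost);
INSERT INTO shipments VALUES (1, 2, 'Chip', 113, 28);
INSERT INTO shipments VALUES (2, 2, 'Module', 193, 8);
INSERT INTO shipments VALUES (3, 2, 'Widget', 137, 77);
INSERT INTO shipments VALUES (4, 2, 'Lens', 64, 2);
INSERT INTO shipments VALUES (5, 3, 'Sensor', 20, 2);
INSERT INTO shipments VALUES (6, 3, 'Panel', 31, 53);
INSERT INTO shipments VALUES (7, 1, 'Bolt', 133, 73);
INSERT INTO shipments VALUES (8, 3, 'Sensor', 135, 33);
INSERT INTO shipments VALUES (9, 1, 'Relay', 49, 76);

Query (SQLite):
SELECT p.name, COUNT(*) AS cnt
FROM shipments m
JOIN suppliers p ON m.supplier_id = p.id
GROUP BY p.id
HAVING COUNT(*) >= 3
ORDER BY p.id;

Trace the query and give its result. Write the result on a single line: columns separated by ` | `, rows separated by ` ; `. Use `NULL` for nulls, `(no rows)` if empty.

Join each shipments row to its suppliers via supplier_id.
Group joined rows by suppliers.id; compute COUNT(*) per group.
HAVING: keep groups with count ≥ 3.
  1: ids {7, 9} → COUNT(*)=2
  2: ids {1, 2, 3, 4} → COUNT(*)=4
  3: ids {5, 6, 8} → COUNT(*)=3

Ivy | 4 ; Farid | 3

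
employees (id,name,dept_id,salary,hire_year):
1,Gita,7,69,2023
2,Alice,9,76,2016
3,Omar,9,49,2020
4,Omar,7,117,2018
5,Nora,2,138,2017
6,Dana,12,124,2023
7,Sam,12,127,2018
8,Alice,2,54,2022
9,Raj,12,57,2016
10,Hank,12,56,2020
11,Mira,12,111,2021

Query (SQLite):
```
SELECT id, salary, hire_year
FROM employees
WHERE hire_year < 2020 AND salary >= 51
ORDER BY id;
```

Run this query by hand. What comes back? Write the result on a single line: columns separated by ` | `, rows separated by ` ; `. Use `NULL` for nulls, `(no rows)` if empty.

hire_year < 2020: ids {2, 4, 5, 7, 9}
salary >= 51: ids {1, 2, 4, 5, 6, 7, 8, 9, 10, 11}
Combine with AND.

2 | 76 | 2016 ; 4 | 117 | 2018 ; 5 | 138 | 2017 ; 7 | 127 | 2018 ; 9 | 57 | 2016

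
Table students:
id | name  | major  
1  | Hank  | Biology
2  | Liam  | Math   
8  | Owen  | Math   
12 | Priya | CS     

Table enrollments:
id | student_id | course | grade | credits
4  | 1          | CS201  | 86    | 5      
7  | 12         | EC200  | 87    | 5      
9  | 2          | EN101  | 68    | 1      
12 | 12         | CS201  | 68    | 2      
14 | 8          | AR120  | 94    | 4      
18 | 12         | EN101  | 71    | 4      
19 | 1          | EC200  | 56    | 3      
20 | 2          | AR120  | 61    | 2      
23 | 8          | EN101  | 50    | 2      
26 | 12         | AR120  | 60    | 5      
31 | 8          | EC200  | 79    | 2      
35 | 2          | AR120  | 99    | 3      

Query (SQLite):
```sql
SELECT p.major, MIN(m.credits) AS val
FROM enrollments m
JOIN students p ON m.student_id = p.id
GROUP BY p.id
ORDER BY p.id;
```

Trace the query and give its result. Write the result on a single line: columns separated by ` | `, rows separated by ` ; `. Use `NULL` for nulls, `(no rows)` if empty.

Biology | 3 ; Math | 1 ; Math | 2 ; CS | 2

Join each enrollments row to its students via student_id.
Group joined rows by students.id; compute MIN(m.credits) per group.
  1: ids {4, 19} → MIN(m.credits)=3
  2: ids {9, 20, 35} → MIN(m.credits)=1
  8: ids {14, 23, 31} → MIN(m.credits)=2
  12: ids {7, 12, 18, 26} → MIN(m.credits)=2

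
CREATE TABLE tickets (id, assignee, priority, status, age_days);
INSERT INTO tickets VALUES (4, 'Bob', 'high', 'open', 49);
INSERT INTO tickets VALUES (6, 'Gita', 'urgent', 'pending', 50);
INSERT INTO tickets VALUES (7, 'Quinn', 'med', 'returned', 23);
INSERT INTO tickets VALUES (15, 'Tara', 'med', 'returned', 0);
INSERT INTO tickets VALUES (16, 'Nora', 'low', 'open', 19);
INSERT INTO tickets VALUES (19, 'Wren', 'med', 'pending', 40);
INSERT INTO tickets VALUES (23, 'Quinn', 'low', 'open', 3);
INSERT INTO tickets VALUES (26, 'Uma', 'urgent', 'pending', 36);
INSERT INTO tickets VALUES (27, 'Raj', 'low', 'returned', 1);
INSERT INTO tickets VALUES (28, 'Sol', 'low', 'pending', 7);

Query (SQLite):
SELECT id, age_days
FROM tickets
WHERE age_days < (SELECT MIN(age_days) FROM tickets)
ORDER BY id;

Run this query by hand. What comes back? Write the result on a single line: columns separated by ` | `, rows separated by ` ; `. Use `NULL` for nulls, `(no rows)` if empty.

Scalar subquery: MIN(age_days) over all tickets rows = 0.
Keep rows where age_days < that value.

(no rows)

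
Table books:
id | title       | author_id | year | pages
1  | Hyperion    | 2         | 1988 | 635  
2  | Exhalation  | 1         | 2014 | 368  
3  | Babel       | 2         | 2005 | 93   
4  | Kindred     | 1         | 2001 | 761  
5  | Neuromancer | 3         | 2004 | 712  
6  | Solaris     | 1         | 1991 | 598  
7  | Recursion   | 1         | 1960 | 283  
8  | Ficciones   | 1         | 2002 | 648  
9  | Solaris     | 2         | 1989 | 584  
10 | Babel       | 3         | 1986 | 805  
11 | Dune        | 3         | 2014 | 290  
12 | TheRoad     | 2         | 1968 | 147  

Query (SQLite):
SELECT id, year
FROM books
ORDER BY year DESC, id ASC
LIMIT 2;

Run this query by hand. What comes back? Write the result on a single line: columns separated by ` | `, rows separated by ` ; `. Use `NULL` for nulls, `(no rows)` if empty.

Sort by year desc, tiebreak id asc: (2014, id=2), (2014, id=11), (2005, id=3), (2004, id=5), (2002, id=8) …. Take first 2.

2 | 2014 ; 11 | 2014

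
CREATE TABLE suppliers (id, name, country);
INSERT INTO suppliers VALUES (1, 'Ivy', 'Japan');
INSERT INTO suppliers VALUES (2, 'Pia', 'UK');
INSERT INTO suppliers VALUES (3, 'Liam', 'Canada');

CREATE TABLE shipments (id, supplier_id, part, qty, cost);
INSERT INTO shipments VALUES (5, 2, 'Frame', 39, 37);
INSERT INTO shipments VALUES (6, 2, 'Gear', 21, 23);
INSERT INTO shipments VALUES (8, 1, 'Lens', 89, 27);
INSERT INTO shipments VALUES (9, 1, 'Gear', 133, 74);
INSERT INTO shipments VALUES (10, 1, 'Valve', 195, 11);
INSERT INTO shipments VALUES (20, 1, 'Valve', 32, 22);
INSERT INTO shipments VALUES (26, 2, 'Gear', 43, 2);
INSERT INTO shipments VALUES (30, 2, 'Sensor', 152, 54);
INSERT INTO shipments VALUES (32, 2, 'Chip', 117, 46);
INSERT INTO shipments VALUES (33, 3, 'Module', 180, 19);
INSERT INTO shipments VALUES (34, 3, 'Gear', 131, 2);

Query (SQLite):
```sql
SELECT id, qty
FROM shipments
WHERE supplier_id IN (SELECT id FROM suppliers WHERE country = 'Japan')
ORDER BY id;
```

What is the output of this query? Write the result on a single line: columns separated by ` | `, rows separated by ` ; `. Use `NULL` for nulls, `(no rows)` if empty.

Inner query: suppliers.id where country = 'Japan'.
Outer: keep shipments rows whose supplier_id is in that set.
Inner query → {1}

8 | 89 ; 9 | 133 ; 10 | 195 ; 20 | 32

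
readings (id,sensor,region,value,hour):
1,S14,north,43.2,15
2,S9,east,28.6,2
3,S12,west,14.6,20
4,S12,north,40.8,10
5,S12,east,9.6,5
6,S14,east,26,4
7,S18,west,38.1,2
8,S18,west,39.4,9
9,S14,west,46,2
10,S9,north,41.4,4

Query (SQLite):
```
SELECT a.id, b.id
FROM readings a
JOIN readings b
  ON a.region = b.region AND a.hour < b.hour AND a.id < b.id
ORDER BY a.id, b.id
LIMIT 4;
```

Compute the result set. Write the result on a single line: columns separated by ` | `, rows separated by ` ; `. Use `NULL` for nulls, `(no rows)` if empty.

Pairs (a,b) with same region, a.hour < b.hour, a.id < b.id.
region groups: east:{2,5,6} north:{1,4,10} west:{3,7,8,9}
Ordered by (a.id, b.id); first 4.

2 | 5 ; 2 | 6 ; 7 | 8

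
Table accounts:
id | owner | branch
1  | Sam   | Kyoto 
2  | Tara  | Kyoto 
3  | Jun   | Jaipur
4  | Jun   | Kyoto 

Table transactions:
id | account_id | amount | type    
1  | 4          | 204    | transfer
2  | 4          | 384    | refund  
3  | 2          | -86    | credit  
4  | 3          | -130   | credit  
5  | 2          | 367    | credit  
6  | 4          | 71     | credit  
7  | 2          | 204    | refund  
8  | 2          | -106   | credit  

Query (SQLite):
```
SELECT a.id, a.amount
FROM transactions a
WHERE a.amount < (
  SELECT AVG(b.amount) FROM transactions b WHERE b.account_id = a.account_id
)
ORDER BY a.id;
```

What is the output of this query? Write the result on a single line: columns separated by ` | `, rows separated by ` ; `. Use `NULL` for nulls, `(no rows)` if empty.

1 | 204 ; 3 | -86 ; 6 | 71 ; 8 | -106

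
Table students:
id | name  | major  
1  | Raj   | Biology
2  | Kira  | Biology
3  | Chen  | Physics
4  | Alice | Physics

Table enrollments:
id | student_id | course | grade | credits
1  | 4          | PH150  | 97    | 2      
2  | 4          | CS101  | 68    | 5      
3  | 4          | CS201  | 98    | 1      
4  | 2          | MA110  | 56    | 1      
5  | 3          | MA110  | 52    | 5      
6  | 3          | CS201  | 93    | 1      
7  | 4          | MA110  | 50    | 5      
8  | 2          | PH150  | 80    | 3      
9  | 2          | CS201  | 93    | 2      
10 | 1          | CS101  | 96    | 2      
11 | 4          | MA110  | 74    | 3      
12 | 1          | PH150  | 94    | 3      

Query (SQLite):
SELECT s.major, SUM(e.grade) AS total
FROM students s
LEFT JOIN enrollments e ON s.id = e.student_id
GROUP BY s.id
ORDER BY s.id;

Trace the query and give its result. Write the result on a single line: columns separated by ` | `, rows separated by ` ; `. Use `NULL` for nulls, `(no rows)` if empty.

LEFT JOIN keeps every students row; unmatched ones get NULL for enrollments columns.
Group by students.id and compute SUM(e.grade). SUM over an all-NULL group is NULL.
  1: ids {10, 12} → SUM(e.grade)=190
  2: ids {4, 8, 9} → SUM(e.grade)=229
  3: ids {5, 6} → SUM(e.grade)=145
  4: ids {1, 2, 3, 7, 11} → SUM(e.grade)=387

Biology | 190 ; Biology | 229 ; Physics | 145 ; Physics | 387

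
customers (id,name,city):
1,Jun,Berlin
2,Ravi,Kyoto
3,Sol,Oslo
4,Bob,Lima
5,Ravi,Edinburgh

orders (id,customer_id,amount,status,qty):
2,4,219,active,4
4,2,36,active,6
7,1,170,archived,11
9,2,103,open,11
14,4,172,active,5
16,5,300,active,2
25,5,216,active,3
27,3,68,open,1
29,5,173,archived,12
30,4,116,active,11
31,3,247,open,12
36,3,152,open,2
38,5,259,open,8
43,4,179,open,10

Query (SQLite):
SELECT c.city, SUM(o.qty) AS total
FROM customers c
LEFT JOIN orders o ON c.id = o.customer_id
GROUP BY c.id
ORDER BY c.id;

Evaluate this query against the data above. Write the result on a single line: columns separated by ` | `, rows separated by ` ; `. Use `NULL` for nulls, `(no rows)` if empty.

LEFT JOIN keeps every customers row; unmatched ones get NULL for orders columns.
Group by customers.id and compute SUM(o.qty). SUM over an all-NULL group is NULL.
  1: ids {7} → SUM(o.qty)=11
  2: ids {4, 9} → SUM(o.qty)=17
  3: ids {27, 31, 36} → SUM(o.qty)=15
  4: ids {2, 14, 30, 43} → SUM(o.qty)=30
  5: ids {16, 25, 29, 38} → SUM(o.qty)=25

Berlin | 11 ; Kyoto | 17 ; Oslo | 15 ; Lima | 30 ; Edinburgh | 25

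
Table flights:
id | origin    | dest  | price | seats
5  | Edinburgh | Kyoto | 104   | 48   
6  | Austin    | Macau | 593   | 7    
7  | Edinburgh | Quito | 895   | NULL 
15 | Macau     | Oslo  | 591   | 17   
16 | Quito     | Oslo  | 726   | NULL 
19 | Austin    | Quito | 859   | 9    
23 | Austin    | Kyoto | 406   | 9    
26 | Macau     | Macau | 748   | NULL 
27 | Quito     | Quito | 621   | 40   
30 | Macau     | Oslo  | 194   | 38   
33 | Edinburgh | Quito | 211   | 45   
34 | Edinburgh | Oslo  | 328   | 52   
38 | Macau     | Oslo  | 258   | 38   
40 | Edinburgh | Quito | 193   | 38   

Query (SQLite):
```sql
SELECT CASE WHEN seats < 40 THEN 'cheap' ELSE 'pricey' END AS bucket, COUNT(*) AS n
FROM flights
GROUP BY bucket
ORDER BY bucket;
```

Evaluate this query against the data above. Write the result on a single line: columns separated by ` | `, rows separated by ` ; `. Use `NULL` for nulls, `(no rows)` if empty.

Bucket rows by seats < 40 → 'cheap' else 'pricey'; count each bucket.
NULL < 40 is unknown, so NULL seats falls into ELSE → 'pricey'.

cheap | 7 ; pricey | 7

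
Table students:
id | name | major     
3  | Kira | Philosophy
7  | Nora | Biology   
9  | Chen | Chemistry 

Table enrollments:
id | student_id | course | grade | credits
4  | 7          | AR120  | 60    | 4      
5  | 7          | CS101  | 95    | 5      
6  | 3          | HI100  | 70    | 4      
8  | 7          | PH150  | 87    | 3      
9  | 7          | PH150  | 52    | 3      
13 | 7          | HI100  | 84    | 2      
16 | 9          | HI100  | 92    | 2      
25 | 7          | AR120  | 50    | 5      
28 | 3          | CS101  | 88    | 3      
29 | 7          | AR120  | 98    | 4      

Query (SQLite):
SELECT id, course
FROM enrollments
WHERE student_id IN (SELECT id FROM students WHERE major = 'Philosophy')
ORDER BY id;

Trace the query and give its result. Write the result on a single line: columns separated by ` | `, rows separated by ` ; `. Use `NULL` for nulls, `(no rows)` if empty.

6 | HI100 ; 28 | CS101

Inner query: students.id where major = 'Philosophy'.
Outer: keep enrollments rows whose student_id is in that set.
Inner query → {3}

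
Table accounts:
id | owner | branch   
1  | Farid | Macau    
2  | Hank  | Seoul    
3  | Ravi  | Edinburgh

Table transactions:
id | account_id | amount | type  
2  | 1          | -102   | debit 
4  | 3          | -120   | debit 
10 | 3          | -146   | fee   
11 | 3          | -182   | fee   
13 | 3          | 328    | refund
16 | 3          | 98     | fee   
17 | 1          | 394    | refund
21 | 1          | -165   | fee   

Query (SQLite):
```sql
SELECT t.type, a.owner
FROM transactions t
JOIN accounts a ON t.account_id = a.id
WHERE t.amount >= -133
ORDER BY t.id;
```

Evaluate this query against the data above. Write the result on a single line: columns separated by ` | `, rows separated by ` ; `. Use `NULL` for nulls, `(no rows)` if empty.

debit | Farid ; debit | Ravi ; refund | Ravi ; fee | Ravi ; refund | Farid

Each transactions row matches the accounts row where account_id = accounts.id.
Then keep rows with t.amount >= -133.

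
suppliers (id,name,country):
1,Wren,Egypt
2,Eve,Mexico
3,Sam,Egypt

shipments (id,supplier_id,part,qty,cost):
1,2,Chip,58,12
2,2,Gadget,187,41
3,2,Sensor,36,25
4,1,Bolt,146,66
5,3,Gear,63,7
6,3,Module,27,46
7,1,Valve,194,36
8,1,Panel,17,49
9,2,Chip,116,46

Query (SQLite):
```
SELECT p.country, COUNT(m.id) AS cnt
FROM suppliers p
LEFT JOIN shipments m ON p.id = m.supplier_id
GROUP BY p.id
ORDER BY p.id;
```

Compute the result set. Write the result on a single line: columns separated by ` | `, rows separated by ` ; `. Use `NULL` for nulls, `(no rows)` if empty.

Egypt | 3 ; Mexico | 4 ; Egypt | 2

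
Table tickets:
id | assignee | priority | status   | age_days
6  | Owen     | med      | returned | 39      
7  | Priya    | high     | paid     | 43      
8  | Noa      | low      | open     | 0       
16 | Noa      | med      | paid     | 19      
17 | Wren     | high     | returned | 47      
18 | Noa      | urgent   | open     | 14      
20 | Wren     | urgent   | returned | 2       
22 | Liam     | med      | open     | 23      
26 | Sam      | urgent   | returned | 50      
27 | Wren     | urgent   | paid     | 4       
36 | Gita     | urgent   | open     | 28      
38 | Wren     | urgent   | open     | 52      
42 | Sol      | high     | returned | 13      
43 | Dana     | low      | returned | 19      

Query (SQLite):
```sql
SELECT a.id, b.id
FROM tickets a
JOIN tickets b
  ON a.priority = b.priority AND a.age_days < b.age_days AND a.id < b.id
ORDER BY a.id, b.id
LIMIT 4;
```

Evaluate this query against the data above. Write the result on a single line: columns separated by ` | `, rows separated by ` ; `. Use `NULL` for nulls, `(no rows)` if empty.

Pairs (a,b) with same priority, a.age_days < b.age_days, a.id < b.id.
priority groups: high:{7,17,42} low:{8,43} med:{6,16,22} urgent:{18,20,26,27,36,38}
Ordered by (a.id, b.id); first 4.

7 | 17 ; 8 | 43 ; 16 | 22 ; 18 | 26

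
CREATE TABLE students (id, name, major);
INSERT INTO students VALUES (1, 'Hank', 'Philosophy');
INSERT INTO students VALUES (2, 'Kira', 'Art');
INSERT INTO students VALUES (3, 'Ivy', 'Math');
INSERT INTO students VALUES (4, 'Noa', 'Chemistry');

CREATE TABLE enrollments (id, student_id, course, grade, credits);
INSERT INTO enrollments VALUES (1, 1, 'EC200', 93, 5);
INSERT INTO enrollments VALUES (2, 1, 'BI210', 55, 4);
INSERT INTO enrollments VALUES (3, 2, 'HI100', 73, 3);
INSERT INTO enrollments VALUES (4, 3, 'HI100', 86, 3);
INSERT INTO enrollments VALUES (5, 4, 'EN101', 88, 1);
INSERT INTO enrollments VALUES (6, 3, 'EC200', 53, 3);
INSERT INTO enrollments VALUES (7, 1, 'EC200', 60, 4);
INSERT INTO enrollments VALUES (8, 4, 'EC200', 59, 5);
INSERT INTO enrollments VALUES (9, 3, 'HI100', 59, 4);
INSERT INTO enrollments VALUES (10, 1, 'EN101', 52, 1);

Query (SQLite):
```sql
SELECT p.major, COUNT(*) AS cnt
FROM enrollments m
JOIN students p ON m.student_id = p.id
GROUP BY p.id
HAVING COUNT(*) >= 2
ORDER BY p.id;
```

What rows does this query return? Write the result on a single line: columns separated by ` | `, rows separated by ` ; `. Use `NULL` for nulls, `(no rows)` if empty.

Join each enrollments row to its students via student_id.
Group joined rows by students.id; compute COUNT(*) per group.
HAVING: keep groups with count ≥ 2.
  1: ids {1, 2, 7, 10} → COUNT(*)=4
  2: ids {3} → COUNT(*)=1
  3: ids {4, 6, 9} → COUNT(*)=3
  4: ids {5, 8} → COUNT(*)=2

Philosophy | 4 ; Math | 3 ; Chemistry | 2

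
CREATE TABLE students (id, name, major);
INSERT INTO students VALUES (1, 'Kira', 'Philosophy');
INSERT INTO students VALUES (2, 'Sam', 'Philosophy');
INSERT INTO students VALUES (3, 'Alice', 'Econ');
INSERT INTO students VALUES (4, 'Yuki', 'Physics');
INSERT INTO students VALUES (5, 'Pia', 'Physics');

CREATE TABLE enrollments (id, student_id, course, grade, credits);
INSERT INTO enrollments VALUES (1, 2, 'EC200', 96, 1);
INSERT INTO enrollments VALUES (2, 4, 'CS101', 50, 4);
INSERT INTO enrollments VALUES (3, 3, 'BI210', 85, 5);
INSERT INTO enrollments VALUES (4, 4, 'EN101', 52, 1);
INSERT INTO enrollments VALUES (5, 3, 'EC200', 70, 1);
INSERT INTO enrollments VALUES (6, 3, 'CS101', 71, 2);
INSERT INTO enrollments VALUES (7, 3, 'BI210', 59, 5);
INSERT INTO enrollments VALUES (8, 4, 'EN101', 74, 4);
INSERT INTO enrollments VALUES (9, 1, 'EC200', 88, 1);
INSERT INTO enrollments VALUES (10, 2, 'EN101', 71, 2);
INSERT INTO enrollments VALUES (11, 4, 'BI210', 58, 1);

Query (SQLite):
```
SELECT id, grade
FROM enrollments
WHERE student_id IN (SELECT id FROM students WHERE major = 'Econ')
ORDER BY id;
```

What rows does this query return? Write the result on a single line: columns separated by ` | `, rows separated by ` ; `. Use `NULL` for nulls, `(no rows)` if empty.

Inner query: students.id where major = 'Econ'.
Outer: keep enrollments rows whose student_id is in that set.
Inner query → {3}

3 | 85 ; 5 | 70 ; 6 | 71 ; 7 | 59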